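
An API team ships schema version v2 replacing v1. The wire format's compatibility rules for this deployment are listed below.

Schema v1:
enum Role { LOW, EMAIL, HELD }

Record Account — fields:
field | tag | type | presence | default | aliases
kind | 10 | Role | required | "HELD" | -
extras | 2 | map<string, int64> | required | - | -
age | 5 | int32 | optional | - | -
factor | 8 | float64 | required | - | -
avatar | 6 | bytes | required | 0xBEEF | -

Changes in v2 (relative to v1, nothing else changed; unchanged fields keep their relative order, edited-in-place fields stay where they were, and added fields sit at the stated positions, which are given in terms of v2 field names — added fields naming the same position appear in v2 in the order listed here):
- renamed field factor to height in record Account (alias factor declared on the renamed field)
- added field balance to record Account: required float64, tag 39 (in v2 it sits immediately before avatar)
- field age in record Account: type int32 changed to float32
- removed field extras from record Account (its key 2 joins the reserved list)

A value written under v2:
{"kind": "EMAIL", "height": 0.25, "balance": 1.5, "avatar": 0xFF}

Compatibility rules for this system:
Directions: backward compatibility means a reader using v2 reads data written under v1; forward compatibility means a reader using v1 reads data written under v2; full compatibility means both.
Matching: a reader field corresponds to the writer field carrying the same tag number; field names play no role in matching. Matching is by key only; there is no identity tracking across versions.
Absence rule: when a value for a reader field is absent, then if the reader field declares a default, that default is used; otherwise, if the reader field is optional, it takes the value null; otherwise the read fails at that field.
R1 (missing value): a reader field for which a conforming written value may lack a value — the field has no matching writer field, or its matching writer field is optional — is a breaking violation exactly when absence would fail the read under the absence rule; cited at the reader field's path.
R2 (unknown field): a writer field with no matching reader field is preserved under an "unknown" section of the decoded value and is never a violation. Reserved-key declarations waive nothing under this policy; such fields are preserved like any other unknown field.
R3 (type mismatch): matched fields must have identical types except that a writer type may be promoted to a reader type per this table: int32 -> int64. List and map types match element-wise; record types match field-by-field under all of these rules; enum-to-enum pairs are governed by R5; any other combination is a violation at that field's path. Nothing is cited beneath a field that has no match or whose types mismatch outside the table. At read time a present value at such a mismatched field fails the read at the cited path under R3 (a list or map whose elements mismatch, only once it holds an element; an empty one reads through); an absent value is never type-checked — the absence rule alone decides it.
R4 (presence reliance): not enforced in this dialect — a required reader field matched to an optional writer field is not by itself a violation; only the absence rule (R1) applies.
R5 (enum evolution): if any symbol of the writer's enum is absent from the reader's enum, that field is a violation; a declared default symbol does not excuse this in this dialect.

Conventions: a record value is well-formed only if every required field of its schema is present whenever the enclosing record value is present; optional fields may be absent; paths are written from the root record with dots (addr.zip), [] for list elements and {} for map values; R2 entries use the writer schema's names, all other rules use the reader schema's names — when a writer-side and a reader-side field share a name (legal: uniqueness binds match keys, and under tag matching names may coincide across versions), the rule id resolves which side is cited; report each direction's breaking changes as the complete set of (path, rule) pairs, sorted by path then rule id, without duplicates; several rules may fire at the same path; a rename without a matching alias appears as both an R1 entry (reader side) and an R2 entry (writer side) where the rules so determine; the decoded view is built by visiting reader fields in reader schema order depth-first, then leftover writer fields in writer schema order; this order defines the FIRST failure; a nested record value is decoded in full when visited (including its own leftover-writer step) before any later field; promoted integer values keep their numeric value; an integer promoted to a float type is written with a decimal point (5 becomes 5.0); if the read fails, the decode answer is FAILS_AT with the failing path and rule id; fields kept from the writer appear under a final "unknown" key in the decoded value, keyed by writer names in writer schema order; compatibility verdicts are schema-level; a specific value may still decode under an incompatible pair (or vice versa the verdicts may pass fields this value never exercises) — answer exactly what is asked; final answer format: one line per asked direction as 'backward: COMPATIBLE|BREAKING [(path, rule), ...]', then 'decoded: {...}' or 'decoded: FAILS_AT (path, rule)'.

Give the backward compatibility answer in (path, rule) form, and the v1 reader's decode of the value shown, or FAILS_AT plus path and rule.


backward: BREAKING [(age, R3), (balance, R1)]; decoded: FAILS_AT (extras, R1)

each type pair in Account: writer, then reader
backward pass over Account, reader schema v2, writer schema v1:
  writer required, Role -> Role: reader kind maps from writer kind
  writer optional, int32 -> float32: reader age maps from writer age
  writer required, float64 -> float64: reader height maps from writer factor
  balance has no writer counterpart
  writer required, bytes -> bytes: reader avatar maps from writer avatar
  leftover writer field: extras
  breaking: (age, R3)
  breaking: (balance, R1)
  backward on Account therefore BREAKING (2)
decoding the Account value with the v1 reader:
  kind := "EMAIL"
  read fails at extras under R1 (no fill)
  => FAILS_AT (extras, R1)
checking off the Account differences that do not matter here:
  renamed field factor to height in record Account (alias factor declared on the renamed field) -> inert for the asked Account verdict: nothing fires


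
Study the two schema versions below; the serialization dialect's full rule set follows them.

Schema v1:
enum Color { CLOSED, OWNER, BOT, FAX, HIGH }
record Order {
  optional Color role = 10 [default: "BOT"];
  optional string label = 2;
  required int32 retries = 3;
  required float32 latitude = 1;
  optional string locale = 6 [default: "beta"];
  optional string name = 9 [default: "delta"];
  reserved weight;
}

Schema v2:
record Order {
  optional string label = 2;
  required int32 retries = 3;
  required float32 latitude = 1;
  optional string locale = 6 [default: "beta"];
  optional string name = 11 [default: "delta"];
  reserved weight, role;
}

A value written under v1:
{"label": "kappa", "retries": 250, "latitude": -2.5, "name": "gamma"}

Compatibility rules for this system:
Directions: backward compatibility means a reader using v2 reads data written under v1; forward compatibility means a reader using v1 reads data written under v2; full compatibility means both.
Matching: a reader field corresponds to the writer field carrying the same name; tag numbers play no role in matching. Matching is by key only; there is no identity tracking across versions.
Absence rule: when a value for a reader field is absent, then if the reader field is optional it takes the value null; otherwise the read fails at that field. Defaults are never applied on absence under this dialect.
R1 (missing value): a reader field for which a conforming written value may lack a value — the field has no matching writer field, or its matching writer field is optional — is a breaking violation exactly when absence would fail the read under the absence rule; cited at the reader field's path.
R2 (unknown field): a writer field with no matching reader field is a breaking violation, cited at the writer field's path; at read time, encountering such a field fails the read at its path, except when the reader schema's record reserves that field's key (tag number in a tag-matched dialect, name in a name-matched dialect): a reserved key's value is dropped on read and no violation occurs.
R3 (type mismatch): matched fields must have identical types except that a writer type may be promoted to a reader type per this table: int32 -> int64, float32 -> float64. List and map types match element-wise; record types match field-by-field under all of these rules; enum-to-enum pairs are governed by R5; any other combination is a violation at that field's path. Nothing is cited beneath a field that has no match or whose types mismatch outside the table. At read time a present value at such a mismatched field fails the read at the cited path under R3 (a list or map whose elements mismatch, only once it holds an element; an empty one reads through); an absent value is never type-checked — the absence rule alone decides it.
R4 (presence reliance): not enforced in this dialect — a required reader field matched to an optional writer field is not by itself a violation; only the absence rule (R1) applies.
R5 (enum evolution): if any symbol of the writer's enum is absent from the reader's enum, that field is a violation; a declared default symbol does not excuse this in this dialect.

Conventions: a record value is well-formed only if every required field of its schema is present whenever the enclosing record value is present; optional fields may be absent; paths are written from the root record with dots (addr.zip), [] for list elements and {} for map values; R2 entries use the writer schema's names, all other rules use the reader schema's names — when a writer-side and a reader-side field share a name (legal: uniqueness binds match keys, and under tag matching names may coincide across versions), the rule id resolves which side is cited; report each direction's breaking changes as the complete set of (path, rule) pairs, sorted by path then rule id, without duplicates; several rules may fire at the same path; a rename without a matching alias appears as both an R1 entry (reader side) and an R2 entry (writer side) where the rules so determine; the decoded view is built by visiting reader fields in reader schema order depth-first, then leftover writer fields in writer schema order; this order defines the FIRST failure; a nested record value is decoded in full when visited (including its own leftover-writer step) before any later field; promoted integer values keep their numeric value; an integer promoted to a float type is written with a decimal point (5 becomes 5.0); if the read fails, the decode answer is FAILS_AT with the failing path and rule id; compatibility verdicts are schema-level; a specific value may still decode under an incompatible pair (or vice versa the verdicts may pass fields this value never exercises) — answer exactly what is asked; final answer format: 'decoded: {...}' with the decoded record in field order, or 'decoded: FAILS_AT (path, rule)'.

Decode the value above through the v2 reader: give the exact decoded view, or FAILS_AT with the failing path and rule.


decoded: {"label": "kappa", "retries": 250, "latitude": -2.5, "locale": null, "name": "gamma"}

arrows below run writer -> reader for Order
decoding the Order value with the v2 reader:
  label := "kappa"
  retries := 250
  latitude := -2.5
  locale := null (not supplied -> null)
  name := "gamma"
  => decoded: {"label": "kappa", "retries": 250, "latitude": -2.5, "locale": null, "name": "gamma"}
ruling out the remaining Order differences:
  field name in record Order: tag 9 changed to 11 -> no rule fires on it and the decoded Order view is identical with or without it


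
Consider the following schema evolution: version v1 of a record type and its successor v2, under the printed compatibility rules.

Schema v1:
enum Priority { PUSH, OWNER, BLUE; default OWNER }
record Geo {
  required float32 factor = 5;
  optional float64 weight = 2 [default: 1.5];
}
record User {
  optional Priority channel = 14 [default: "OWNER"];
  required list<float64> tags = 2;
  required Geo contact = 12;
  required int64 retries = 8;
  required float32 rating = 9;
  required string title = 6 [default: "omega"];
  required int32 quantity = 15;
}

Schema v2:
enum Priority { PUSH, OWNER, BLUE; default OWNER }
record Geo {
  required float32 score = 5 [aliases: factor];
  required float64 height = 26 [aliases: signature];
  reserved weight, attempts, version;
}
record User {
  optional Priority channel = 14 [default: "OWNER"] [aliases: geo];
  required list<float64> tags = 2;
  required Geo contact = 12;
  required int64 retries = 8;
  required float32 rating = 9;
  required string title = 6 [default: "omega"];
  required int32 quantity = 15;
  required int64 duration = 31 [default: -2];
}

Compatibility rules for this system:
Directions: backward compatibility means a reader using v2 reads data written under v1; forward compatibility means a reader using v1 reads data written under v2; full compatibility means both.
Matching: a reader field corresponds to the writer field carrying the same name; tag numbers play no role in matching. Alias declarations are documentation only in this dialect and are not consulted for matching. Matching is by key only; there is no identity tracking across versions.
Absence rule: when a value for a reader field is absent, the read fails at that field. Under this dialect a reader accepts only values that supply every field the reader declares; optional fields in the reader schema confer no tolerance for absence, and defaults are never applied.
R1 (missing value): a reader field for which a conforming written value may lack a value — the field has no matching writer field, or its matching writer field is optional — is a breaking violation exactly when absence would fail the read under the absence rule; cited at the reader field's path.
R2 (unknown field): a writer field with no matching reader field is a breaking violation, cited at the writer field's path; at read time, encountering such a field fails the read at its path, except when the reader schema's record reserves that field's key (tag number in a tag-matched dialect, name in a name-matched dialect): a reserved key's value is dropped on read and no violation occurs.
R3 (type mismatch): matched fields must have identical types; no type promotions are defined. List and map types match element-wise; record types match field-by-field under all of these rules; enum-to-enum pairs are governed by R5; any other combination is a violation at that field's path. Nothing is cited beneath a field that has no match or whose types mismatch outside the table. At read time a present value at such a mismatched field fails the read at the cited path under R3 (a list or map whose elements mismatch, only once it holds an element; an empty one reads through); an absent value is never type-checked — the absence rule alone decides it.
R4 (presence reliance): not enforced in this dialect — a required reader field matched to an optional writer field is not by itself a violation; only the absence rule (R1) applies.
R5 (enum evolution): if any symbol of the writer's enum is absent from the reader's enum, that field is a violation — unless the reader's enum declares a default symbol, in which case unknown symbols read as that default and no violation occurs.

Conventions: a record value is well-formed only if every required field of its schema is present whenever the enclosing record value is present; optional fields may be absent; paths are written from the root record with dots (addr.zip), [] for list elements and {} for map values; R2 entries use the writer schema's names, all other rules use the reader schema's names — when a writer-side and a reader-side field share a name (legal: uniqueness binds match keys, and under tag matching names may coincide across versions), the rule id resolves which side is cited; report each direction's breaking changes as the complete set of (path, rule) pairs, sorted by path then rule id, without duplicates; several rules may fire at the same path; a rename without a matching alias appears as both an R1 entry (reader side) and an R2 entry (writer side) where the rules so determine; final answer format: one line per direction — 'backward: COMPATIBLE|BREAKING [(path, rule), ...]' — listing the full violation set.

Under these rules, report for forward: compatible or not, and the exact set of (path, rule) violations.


the writer's type comes first in each User pair
forward for User (reader v1, writer v2):
  channel: Priority -> Priority, writer optional; from channel
  tags: list<float64> -> list<float64>, writer required; from tags
  contact: Geo -> Geo, writer required; from contact
  retries: int64 -> int64, writer required; from retries
  rating: float32 -> float32, writer required; from rating
  title: string -> string, writer required; from title
  quantity: int32 -> int32, writer required; from quantity
  duration (writer side), unknown to reader
  contact.factor: no writer match
  contact.weight: no writer match
  contact.score (writer side), unknown to reader
  contact.height (writer side), unknown to reader
  R1 fires at channel
  R1 fires at contact.factor
  R2 fires at contact.height
  R2 fires at contact.score
  R1 fires at contact.weight
  R2 fires at duration
  forward on User therefore BREAKING (6)
diffs on User not affecting the asked answer:
  removed field weight from record Geo (its key "weight" joins the reserved list) -> fires only in the backward direction of User, which is not asked here

forward: BREAKING [(channel, R1), (contact.factor, R1), (contact.height, R2), (contact.score, R2), (contact.weight, R1), (duration, R2)]


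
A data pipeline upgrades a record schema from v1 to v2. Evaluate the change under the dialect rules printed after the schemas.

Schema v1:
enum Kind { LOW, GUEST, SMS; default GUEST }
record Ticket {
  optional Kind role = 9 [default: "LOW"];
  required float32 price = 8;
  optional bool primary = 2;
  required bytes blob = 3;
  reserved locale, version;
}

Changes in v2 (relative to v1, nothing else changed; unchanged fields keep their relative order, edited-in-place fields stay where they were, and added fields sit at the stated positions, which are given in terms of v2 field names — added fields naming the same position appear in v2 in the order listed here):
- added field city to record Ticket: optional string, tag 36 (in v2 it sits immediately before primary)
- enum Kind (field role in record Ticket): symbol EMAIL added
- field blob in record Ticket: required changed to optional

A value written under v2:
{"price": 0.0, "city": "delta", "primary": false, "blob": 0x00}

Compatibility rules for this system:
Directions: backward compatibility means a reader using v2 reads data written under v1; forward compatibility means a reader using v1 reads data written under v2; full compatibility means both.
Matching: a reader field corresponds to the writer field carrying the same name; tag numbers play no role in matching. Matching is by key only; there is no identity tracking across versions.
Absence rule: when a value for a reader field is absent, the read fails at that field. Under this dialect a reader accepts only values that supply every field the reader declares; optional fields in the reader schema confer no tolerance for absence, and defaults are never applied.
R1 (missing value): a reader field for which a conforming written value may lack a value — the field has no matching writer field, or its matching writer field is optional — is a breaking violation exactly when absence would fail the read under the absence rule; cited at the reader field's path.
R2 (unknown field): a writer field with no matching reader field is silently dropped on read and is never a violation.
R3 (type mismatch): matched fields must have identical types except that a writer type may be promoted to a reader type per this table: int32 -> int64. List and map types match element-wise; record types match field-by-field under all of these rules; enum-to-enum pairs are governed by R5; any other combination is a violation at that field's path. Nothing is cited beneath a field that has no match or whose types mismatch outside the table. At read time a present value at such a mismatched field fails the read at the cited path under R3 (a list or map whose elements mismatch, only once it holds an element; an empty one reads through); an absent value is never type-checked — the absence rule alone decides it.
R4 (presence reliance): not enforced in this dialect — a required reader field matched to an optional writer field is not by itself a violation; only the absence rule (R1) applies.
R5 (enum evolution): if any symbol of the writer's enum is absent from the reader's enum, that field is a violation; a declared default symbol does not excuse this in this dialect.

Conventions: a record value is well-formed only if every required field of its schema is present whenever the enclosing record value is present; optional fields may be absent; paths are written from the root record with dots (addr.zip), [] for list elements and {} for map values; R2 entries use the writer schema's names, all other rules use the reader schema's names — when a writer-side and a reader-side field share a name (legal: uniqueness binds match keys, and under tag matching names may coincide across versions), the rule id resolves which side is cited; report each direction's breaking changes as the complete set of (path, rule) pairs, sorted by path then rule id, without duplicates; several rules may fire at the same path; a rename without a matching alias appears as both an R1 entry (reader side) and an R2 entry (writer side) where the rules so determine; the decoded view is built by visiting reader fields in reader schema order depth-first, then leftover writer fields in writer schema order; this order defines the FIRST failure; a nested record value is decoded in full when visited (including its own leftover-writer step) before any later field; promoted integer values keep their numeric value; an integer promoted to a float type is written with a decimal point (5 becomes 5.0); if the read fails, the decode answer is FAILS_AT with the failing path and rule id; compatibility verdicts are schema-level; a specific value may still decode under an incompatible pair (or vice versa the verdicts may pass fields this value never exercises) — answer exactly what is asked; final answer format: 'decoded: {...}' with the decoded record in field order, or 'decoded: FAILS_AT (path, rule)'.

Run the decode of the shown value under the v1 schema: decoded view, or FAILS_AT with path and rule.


decoded: FAILS_AT (role, R1)

each type pair in Ticket: writer, then reader
decoding the Ticket value with the v1 reader:
  read fails at role under R1 (no fill)
  => FAILS_AT (role, R1)
the other Ticket changes do not affect what is asked:
  added field city to record Ticket: optional string, tag 36 (in v2 it sits immediately before primary) -> affects the rule determinations only; this particular Ticket value decodes identically
  field blob in record Ticket: required changed to optional -> affects the rule determinations only; this particular Ticket value decodes identically


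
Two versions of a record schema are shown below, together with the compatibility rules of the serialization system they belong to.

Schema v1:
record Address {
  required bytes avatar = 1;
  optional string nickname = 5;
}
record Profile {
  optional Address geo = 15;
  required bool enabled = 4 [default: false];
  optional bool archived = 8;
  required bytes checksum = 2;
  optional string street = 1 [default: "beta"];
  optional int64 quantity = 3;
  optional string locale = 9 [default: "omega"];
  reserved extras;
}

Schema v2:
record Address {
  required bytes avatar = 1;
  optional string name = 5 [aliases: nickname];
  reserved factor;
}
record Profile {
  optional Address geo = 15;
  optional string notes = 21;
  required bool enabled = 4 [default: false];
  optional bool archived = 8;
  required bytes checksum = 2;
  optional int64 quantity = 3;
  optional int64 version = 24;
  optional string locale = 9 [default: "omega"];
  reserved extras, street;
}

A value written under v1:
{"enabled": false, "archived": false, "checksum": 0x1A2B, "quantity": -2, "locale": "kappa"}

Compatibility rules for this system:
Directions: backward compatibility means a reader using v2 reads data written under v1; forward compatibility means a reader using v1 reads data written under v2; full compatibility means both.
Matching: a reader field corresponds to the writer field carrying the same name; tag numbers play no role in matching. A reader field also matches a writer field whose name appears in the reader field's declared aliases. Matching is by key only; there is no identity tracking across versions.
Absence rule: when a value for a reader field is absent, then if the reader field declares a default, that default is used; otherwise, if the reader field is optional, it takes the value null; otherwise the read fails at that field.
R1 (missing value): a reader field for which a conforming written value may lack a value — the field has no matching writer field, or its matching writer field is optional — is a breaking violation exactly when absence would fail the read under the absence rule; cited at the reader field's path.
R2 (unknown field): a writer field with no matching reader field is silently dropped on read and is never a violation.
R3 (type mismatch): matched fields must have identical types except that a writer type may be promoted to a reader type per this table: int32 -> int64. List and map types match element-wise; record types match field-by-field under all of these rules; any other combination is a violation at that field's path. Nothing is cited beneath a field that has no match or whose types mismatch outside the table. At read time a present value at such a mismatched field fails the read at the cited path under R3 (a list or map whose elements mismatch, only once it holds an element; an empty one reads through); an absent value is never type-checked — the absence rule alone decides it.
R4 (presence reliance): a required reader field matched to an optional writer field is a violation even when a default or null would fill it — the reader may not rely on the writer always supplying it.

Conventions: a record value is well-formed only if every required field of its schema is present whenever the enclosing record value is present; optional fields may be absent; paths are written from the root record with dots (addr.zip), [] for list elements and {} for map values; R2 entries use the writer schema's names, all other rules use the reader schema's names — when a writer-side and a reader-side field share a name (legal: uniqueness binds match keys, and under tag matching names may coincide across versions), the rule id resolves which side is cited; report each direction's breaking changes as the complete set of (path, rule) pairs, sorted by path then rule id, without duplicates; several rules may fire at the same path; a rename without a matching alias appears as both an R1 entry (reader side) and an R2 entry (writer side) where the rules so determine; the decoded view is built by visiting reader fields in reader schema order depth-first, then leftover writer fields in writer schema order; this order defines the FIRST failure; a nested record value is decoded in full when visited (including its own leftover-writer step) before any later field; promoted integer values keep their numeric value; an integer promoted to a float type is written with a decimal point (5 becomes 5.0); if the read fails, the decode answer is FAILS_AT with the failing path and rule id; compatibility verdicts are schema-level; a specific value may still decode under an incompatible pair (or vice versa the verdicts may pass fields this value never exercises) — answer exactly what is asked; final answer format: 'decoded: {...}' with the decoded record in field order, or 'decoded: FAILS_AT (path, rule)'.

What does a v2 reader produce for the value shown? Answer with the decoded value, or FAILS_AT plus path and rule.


decoded: {"geo": null, "notes": null, "enabled": false, "archived": false, "checksum": 0x1A2B, "quantity": -2, "version": null, "locale": "kappa"}

the writer's type comes first in each Profile pair
decode walk for Profile under reader schema v2:
  geo := null (absent, optional -> null)
  notes := null (absent, optional -> null)
  enabled := false
  archived := false
  checksum := 0x1A2B
  quantity := -2
  version := null (absent, optional -> null)
  locale := "kappa"
  => decoded: {"geo": null, "notes": null, "enabled": false, "archived": false, "checksum": 0x1A2B, "quantity": -2, "version": null, "locale": "kappa"}
ruling out the remaining Profile differences:
  renamed field nickname to name in record Address (alias nickname declared on the renamed field) -> inert under this dialect — no rule fires on Profile and the result does not move


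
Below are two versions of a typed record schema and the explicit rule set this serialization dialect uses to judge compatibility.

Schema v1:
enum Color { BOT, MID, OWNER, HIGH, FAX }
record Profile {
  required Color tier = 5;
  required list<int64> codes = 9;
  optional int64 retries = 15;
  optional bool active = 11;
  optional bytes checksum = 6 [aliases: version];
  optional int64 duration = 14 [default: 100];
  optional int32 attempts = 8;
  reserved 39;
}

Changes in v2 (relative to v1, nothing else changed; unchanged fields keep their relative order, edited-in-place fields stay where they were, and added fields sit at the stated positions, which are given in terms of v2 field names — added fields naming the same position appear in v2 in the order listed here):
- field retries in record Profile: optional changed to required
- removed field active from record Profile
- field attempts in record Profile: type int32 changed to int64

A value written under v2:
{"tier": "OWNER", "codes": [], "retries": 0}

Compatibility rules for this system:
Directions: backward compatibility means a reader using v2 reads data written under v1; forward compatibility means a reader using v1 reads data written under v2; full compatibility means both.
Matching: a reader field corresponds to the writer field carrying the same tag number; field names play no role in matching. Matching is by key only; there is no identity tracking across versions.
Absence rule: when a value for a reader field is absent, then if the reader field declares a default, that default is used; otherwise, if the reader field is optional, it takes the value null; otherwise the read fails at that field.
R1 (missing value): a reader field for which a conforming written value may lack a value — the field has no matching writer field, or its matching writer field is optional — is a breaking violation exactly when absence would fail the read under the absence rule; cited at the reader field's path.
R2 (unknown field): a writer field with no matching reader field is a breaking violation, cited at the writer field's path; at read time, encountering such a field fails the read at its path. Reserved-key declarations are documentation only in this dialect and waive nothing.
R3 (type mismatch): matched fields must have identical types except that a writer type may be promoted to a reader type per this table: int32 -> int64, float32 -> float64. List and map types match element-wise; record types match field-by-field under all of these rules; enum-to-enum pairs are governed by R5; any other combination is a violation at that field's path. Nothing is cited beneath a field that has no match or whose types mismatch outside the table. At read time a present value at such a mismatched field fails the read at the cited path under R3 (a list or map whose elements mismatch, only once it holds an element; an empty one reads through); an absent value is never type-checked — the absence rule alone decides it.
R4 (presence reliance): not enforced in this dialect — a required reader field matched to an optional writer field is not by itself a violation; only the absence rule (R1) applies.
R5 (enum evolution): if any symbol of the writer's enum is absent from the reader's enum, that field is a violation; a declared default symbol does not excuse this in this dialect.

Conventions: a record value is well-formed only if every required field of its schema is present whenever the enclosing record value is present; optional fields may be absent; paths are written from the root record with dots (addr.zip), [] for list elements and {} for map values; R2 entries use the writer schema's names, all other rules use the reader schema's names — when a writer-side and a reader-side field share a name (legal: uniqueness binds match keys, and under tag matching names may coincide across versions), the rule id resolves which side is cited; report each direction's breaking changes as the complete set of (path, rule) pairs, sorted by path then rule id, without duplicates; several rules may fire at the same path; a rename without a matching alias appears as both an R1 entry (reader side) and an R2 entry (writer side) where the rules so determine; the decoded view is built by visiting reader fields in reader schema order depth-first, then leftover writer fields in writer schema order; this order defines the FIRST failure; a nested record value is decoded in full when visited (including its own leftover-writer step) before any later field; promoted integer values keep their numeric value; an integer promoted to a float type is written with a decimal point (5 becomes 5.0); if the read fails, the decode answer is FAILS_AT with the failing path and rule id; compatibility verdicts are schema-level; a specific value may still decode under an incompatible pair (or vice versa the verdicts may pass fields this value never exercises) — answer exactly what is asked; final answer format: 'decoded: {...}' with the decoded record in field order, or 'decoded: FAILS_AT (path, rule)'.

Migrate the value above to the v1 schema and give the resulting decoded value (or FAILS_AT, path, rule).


decoded: {"tier": "OWNER", "codes": [], "retries": 0, "active": null, "checksum": null, "duration": 100, "attempts": null}

arrows below run writer -> reader for Profile
decode walk for Profile under reader schema v1:
  tier := "OWNER"
  codes := []
  retries := 0
  active := null (absent, optional -> null)
  checksum := null (absent, optional -> null)
  duration := 100 (absent -> default)
  attempts := null (absent, optional -> null)
  => decoded: {"tier": "OWNER", "codes": [], "retries": 0, "active": null, "checksum": null, "duration": 100, "attempts": null}
remaining Profile differences; none change what is asked:
  field retries in record Profile: optional changed to required -> changes Profile's schema-level verdicts only — the decode of this value is the same
  removed field active from record Profile -> changes Profile's schema-level verdicts only — the decode of this value is the same
  field attempts in record Profile: type int32 changed to int64 -> changes Profile's schema-level verdicts only — the decode of this value is the same


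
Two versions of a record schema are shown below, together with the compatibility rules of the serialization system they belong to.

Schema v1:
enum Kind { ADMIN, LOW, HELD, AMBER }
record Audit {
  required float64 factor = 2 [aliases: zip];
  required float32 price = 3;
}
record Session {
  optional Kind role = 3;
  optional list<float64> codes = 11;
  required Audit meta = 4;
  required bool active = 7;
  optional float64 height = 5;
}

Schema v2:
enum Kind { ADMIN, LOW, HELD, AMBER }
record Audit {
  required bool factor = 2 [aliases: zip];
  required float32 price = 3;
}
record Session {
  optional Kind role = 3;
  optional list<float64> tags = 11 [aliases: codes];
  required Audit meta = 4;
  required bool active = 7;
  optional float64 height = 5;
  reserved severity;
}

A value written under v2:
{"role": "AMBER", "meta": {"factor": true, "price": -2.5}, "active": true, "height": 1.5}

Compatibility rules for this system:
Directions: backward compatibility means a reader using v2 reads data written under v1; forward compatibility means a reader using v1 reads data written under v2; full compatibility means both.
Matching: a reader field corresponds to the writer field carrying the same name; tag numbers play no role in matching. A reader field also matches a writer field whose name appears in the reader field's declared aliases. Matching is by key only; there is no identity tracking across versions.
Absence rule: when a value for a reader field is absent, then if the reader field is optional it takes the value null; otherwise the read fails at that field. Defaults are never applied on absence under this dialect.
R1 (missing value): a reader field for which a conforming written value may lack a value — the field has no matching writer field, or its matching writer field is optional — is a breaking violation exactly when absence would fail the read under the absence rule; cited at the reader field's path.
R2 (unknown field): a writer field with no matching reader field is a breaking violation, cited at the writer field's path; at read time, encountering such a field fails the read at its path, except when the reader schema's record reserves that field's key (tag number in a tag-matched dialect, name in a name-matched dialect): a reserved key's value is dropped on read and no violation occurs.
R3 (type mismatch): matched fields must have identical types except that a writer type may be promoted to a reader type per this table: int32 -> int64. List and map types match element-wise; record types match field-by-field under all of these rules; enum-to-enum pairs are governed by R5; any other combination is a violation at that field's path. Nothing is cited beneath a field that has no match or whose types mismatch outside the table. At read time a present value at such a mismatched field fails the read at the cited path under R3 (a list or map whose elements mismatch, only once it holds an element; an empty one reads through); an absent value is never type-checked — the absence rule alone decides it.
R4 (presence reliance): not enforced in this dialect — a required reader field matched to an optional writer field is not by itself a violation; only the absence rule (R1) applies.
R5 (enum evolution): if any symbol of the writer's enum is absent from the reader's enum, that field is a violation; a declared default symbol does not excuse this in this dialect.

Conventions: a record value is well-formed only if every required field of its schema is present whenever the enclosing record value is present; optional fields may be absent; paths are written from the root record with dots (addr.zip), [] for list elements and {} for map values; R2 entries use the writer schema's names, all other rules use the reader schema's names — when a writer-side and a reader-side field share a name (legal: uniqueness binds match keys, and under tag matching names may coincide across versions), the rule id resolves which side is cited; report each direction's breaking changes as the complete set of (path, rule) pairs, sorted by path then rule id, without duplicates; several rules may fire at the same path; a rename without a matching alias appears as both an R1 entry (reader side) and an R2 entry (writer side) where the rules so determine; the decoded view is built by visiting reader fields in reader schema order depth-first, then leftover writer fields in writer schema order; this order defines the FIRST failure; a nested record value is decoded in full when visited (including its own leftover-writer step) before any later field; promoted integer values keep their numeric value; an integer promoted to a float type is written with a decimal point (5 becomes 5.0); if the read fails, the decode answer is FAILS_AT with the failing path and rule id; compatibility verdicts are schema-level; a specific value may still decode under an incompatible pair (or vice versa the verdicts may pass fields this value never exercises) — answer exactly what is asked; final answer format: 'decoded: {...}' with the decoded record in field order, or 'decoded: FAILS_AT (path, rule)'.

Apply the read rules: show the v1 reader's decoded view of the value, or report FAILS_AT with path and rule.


decoded: FAILS_AT (meta.factor, R3)

the writer's type comes first in each Session pair
decode (reader v1):
  role := "AMBER"
  codes := null (missing; optional => null)
  read fails at meta.factor under R3
  => FAILS_AT (meta.factor, R3)
checking off the Session differences that do not matter here:
  renamed field codes to tags in record Session (alias codes declared on the renamed field) -> shifts the Session verdicts, not this decode
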